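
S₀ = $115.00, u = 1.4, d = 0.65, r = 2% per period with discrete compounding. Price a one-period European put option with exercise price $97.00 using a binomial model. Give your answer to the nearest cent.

$11.05

Risk-neutral probability p = (1 + 0.02 − 0.65)/(1.4 − 0.65) = 0.3700/0.7500 = 0.4933
Terminal stock prices: S_u = 161, S_d = 74.75
Terminal payoffs (K − S): max(-64, 0) = 0, max(22.25, 0) = 22.25
Node 0 (S = 115): V_0 = 1/1.02·[0.4933·0.0000 + 0.5067·22.2500] = 11.0523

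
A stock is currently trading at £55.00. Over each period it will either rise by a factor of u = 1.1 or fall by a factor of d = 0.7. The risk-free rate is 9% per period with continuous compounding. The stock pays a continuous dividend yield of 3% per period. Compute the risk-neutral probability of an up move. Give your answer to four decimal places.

p = 0.9046

Per-period risk-free factor R = e^0.09 = 1.0942; dividend-adjusted growth = e^(0.09−0.03) = 1.0618.
Risk-neutral probability p = (1.0618 − 0.7)/(1.1 − 0.7) = 0.3618/0.4000 = 0.9046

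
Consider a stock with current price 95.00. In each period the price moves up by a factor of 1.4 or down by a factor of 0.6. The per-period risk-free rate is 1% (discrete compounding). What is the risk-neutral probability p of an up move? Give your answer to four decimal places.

p = 0.5125

Risk-neutral probability p = (1 + 0.01 − 0.6)/(1.4 − 0.6) = 0.4100/0.8000 = 0.5125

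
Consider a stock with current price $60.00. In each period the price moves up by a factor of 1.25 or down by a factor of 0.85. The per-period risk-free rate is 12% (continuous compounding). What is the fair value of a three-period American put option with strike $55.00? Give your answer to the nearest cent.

$1.12

Risk-neutral probability p = (e^0.12 − 0.85)/(1.25 − 0.85) = 0.2775/0.4000 = 0.6937
Terminal stock prices: S_uuu = 117.2, S_uud = 79.69, S_udd = 54.19, S_ddd = 36.85
Terminal payoffs (K − S): max(-62.19, 0) = 0, max(-24.69, 0) = 0, max(0.8125, 0) = 0.8125, max(18.15, 0) = 18.15
Node uu (S = 93.75): continuation = e^(−0.12)·[0.6937·0.0000 + 0.3063·0.0000] = 0.0000; exercise value = 0.0000 ≤ continuation, so V_uu = 0.0000
Node ud (S = 63.75): continuation = e^(−0.12)·[0.6937·0.0000 + 0.3063·0.8125] = 0.2207; exercise value = 0.0000 ≤ continuation, so V_ud = 0.2207
Node dd (S = 43.35): continuation = e^(−0.12)·[0.6937·0.8125 + 0.3063·18.1525] = 5.4306; exercise value = 11.6500 > continuation, so V_dd = 11.6500 (exercise)
Node u (S = 75): continuation = e^(−0.12)·[0.6937·0.0000 + 0.3063·0.2207] = 0.0599; exercise value = 0.0000 ≤ continuation, so V_u = 0.0599
Node d (S = 51): continuation = e^(−0.12)·[0.6937·0.2207 + 0.3063·11.6500] = 3.3002; exercise value = 4.0000 > continuation, so V_d = 4.0000 (exercise)
Node 0 (S = 60): continuation = e^(−0.12)·[0.6937·0.0599 + 0.3063·4.0000] = 1.1234; exercise value = 0.0000 ≤ continuation, so V_0 = 1.1234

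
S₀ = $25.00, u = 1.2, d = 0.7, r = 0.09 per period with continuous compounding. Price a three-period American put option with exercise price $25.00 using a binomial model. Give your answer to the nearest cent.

$2.01

Risk-neutral probability p = (e^0.09 − 0.7)/(1.2 − 0.7) = 0.3942/0.5000 = 0.7883
Terminal stock prices: S_uuu = 43.2, S_uud = 25.2, S_udd = 14.7, S_ddd = 8.575
Terminal payoffs (K − S): max(-18.2, 0) = 0, max(-0.2, 0) = 0, max(10.3, 0) = 10.3, max(16.43, 0) = 16.43
Node uu (S = 36): continuation = e^(−0.09)·[0.7883·0.0000 + 0.2117·0.0000] = 0.0000; exercise value = 0.0000 ≤ continuation, so V_uu = 0.0000
Node ud (S = 21): continuation = e^(−0.09)·[0.7883·0.0000 + 0.2117·10.3000] = 1.9924; exercise value = 4.0000 > continuation, so V_ud = 4.0000 (exercise)
Node dd (S = 12.25): continuation = e^(−0.09)·[0.7883·10.3000 + 0.2117·16.4250] = 10.5983; exercise value = 12.7500 > continuation, so V_dd = 12.7500 (exercise)
Node u (S = 30): continuation = e^(−0.09)·[0.7883·0.0000 + 0.2117·4.0000] = 0.7737; exercise value = 0.0000 ≤ continuation, so V_u = 0.7737
Node d (S = 17.5): continuation = e^(−0.09)·[0.7883·4.0000 + 0.2117·12.7500] = 5.3483; exercise value = 7.5000 > continuation, so V_d = 7.5000 (exercise)
Node 0 (S = 25): continuation = e^(−0.09)·[0.7883·0.7737 + 0.2117·7.5000] = 2.0082; exercise value = 0.0000 ≤ continuation, so V_0 = 2.0082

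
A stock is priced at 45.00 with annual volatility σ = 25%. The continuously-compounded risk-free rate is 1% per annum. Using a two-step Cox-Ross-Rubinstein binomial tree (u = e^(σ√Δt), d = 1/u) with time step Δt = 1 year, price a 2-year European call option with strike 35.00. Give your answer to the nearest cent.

CRR parameters: u = e^(σ√Δt) = e^(0.25·√1) = 1.2840, d = 1/u = 0.7788
Per-period rate: rΔt = 0.01·1 = 0.01, so R = e^0.01 = 1.0101
Risk-neutral probability p = (e^0.01 − 0.7788)/(1.2840 − 0.7788) = 0.2312/0.5052 = 0.4577
Terminal stock prices: S_uu = 74.19, S_ud = 45, S_dd = 27.29
Terminal payoffs (S − K): max(39.19, 0) = 39.19, max(10, 0) = 10, max(-7.706, 0) = 0
Node u (S = 57.78): V_u = e^(−0.01)·[0.4577·39.1925 + 0.5423·10.0000] = 23.1294
Node d (S = 35.05): V_d = e^(−0.01)·[0.4577·10.0000 + 0.5423·0.0000] = 4.5316
Node 0 (S = 45): V_0 = e^(−0.01)·[0.4577·23.1294 + 0.5423·4.5316] = 12.9143

12.91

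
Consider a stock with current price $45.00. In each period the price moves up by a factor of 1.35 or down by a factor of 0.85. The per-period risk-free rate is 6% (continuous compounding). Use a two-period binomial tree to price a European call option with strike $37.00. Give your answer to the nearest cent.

Risk-neutral probability p = (e^0.06 − 0.85)/(1.35 − 0.85) = 0.2118/0.5000 = 0.4237
Terminal stock prices: S_uu = 82.01, S_ud = 51.64, S_dd = 32.51
Terminal payoffs (S − K): max(45.01, 0) = 45.01, max(14.64, 0) = 14.64, max(-4.488, 0) = 0
Node u (S = 60.75): V_u = e^(−0.06)·[0.4237·45.0125 + 0.5763·14.6375] = 25.9047
Node d (S = 38.25): V_d = e^(−0.06)·[0.4237·14.6375 + 0.5763·0.0000] = 5.8404
Node 0 (S = 45): V_0 = e^(−0.06)·[0.4237·25.9047 + 0.5763·5.8404] = 13.5059

$13.51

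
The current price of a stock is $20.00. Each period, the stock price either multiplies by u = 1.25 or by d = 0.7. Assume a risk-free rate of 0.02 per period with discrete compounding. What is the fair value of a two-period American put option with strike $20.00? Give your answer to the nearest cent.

Risk-neutral probability p = (1 + 0.02 − 0.7)/(1.25 − 0.7) = 0.3200/0.5500 = 0.5818
Terminal stock prices: S_uu = 31.25, S_ud = 17.5, S_dd = 9.8
Terminal payoffs (K − S): max(-11.25, 0) = 0, max(2.5, 0) = 2.5, max(10.2, 0) = 10.2
Node u (S = 25): continuation = 1/1.02·[0.5818·0.0000 + 0.4182·2.5000] = 1.0250; exercise value = 0.0000 ≤ continuation, so V_u = 1.0250
Node d (S = 14): continuation = 1/1.02·[0.5818·2.5000 + 0.4182·10.2000] = 5.6078; exercise value = 6.0000 > continuation, so V_d = 6.0000 (exercise)
Node 0 (S = 20): continuation = 1/1.02·[0.5818·1.0250 + 0.4182·6.0000] = 3.0445; exercise value = 0.0000 ≤ continuation, so V_0 = 3.0445

$3.04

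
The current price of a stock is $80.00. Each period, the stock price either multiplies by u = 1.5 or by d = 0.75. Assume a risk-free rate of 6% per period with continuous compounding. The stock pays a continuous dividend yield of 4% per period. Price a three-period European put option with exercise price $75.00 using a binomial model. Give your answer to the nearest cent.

Per-period risk-free factor R = e^0.06 = 1.0618; dividend-adjusted growth = e^(0.06−0.04) = 1.0202.
Risk-neutral probability p = (1.0202 − 0.75)/(1.5 − 0.75) = 0.2702/0.7500 = 0.3603
Terminal stock prices: S_uuu = 270, S_uud = 135, S_udd = 67.5, S_ddd = 33.75
Terminal payoffs (K − S): max(-195, 0) = 0, max(-60, 0) = 0, max(7.5, 0) = 7.5, max(41.25, 0) = 41.25
Node uu (S = 180): V_uu = e^(−0.06)·[0.3603·0.0000 + 0.6397·0.0000] = 0.0000
Node ud (S = 90): V_ud = e^(−0.06)·[0.3603·0.0000 + 0.6397·7.5000] = 4.5186
Node dd (S = 45): V_dd = e^(−0.06)·[0.3603·7.5000 + 0.6397·41.2500] = 27.3968
Node u (S = 120): V_u = e^(−0.06)·[0.3603·0.0000 + 0.6397·4.5186] = 2.7223
Node d (S = 60): V_d = e^(−0.06)·[0.3603·4.5186 + 0.6397·27.3968] = 18.0390
Node 0 (S = 80): V_0 = e^(−0.06)·[0.3603·2.7223 + 0.6397·18.0390] = 11.7917

$11.79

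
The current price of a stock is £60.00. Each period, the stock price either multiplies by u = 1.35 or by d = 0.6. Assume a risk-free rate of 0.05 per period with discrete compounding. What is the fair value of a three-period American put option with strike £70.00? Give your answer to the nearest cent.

Risk-neutral probability p = (1 + 0.05 − 0.6)/(1.35 − 0.6) = 0.4500/0.7500 = 0.6000
Terminal stock prices: S_uuu = 147.6, S_uud = 65.61, S_udd = 29.16, S_ddd = 12.96
Terminal payoffs (K − S): max(-77.62, 0) = 0, max(4.39, 0) = 4.39, max(40.84, 0) = 40.84, max(57.04, 0) = 57.04
Node uu (S = 109.4): continuation = 1/1.05·[0.6000·0.0000 + 0.4000·4.3900] = 1.6724; exercise value = 0.0000 ≤ continuation, so V_uu = 1.6724
Node ud (S = 48.6): continuation = 1/1.05·[0.6000·4.3900 + 0.4000·40.8400] = 18.0667; exercise value = 21.4000 > continuation, so V_ud = 21.4000 (exercise)
Node dd (S = 21.6): continuation = 1/1.05·[0.6000·40.8400 + 0.4000·57.0400] = 45.0667; exercise value = 48.4000 > continuation, so V_dd = 48.4000 (exercise)
Node u (S = 81): continuation = 1/1.05·[0.6000·1.6724 + 0.4000·21.4000] = 9.1080; exercise value = 0.0000 ≤ continuation, so V_u = 9.1080
Node d (S = 36): continuation = 1/1.05·[0.6000·21.4000 + 0.4000·48.4000] = 30.6667; exercise value = 34.0000 > continuation, so V_d = 34.0000 (exercise)
Node 0 (S = 60): continuation = 1/1.05·[0.6000·9.1080 + 0.4000·34.0000] = 18.1570; exercise value = 10.0000 ≤ continuation, so V_0 = 18.1570

£18.16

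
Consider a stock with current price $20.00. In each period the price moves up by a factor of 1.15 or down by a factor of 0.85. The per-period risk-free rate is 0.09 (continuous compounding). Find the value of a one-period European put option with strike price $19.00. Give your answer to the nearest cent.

$0.34

Risk-neutral probability p = (e^0.09 − 0.85)/(1.15 − 0.85) = 0.2442/0.3000 = 0.8139
Terminal stock prices: S_u = 23, S_d = 17
Terminal payoffs (K − S): max(-4, 0) = 0, max(2, 0) = 2
Node 0 (S = 20): V_0 = e^(−0.09)·[0.8139·0.0000 + 0.1861·2.0000] = 0.3401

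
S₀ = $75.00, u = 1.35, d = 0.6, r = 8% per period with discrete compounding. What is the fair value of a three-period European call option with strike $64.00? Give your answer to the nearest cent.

$31.41

Risk-neutral probability p = (1 + 0.08 − 0.6)/(1.35 − 0.6) = 0.4800/0.7500 = 0.6400
Terminal stock prices: S_uuu = 184.5, S_uud = 82.01, S_udd = 36.45, S_ddd = 16.2
Terminal payoffs (S − K): max(120.5, 0) = 120.5, max(18.01, 0) = 18.01, max(-27.55, 0) = 0, max(-47.8, 0) = 0
Node uu (S = 136.7): V_uu = 1/1.08·[0.6400·120.5281 + 0.3600·18.0125] = 77.4282
Node ud (S = 60.75): V_ud = 1/1.08·[0.6400·18.0125 + 0.3600·0.0000] = 10.6741
Node dd (S = 27): V_dd = 1/1.08·[0.6400·0.0000 + 0.3600·0.0000] = 0.0000
Node u (S = 101.2): V_u = 1/1.08·[0.6400·77.4282 + 0.3600·10.6741] = 49.4414
Node d (S = 45): V_d = 1/1.08·[0.6400·10.6741 + 0.3600·0.0000] = 6.3254
Node 0 (S = 75): V_0 = 1/1.08·[0.6400·49.4414 + 0.3600·6.3254] = 31.4071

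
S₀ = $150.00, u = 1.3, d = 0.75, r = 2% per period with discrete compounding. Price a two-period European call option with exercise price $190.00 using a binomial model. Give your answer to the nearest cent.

Risk-neutral probability p = (1 + 0.02 − 0.75)/(1.3 − 0.75) = 0.2700/0.5500 = 0.4909
Terminal stock prices: S_uu = 253.5, S_ud = 146.2, S_dd = 84.38
Terminal payoffs (S − K): max(63.5, 0) = 63.5, max(-43.75, 0) = 0, max(-105.6, 0) = 0
Node u (S = 195): V_u = 1/1.02·[0.4909·63.5000 + 0.5091·0.0000] = 30.5615
Node d (S = 112.5): V_d = 1/1.02·[0.4909·0.0000 + 0.5091·0.0000] = 0.0000
Node 0 (S = 150): V_0 = 1/1.02·[0.4909·30.5615 + 0.5091·0.0000] = 14.7087

$14.71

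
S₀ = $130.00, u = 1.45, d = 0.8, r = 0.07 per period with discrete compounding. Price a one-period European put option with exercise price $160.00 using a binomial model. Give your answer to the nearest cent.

$30.60

Risk-neutral probability p = (1 + 0.07 − 0.8)/(1.45 − 0.8) = 0.2700/0.6500 = 0.4154
Terminal stock prices: S_u = 188.5, S_d = 104
Terminal payoffs (K − S): max(-28.5, 0) = 0, max(56, 0) = 56
Node 0 (S = 130): V_0 = 1/1.07·[0.4154·0.0000 + 0.5846·56.0000] = 30.5967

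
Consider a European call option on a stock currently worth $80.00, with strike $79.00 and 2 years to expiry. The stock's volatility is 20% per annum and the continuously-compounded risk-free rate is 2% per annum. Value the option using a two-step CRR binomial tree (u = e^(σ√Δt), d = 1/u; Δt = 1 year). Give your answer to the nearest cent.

CRR parameters: u = e^(σ√Δt) = e^(0.2·√1) = 1.2214, d = 1/u = 0.8187
Per-period rate: rΔt = 0.02·1 = 0.02, so R = e^0.02 = 1.0202
Risk-neutral probability p = (e^0.02 − 0.8187)/(1.2214 − 0.8187) = 0.2015/0.4027 = 0.5003
Terminal stock prices: S_uu = 119.3, S_ud = 80, S_dd = 53.63
Terminal payoffs (S − K): max(40.35, 0) = 40.35, max(1, 0) = 1, max(-25.37, 0) = 0
Node u (S = 97.71): V_u = e^(−0.02)·[0.5003·40.3460 + 0.4997·1.0000] = 20.2765
Node d (S = 65.5): V_d = e^(−0.02)·[0.5003·1.0000 + 0.4997·0.0000] = 0.4904
Node 0 (S = 80): V_0 = e^(−0.02)·[0.5003·20.2765 + 0.4997·0.4904] = 10.1844

$10.18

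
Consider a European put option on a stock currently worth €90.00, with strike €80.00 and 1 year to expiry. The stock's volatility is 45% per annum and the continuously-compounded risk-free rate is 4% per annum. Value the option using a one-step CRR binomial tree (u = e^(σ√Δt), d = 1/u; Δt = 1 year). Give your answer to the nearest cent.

CRR parameters: u = e^(σ√Δt) = e^(0.45·√1) = 1.5683, d = 1/u = 0.6376
Per-period rate: rΔt = 0.04·1 = 0.04, so R = e^0.04 = 1.0408
Risk-neutral probability p = (e^0.04 − 0.6376)/(1.5683 − 0.6376) = 0.4032/0.9307 = 0.4332
Terminal stock prices: S_u = 141.1, S_d = 57.39
Terminal payoffs (K − S): max(-61.15, 0) = 0, max(22.61, 0) = 22.61
Node 0 (S = 90): V_0 = e^(−0.04)·[0.4332·0.0000 + 0.5668·22.6135] = 12.3145

€12.31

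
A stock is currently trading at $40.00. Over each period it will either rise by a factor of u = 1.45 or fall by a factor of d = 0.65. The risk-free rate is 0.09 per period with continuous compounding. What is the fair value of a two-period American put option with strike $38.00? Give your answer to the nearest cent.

Risk-neutral probability p = (e^0.09 − 0.65)/(1.45 − 0.65) = 0.4442/0.8000 = 0.5552
Terminal stock prices: S_uu = 84.1, S_ud = 37.7, S_dd = 16.9
Terminal payoffs (K − S): max(-46.1, 0) = 0, max(0.3, 0) = 0.3, max(21.1, 0) = 21.1
Node u (S = 58): continuation = e^(−0.09)·[0.5552·0.0000 + 0.4448·0.3000] = 0.1220; exercise value = 0.0000 ≤ continuation, so V_u = 0.1220
Node d (S = 26): continuation = e^(−0.09)·[0.5552·0.3000 + 0.4448·21.1000] = 8.7294; exercise value = 12.0000 > continuation, so V_d = 12.0000 (exercise)
Node 0 (S = 40): continuation = e^(−0.09)·[0.5552·0.1220 + 0.4448·12.0000] = 4.9399; exercise value = 0.0000 ≤ continuation, so V_0 = 4.9399

$4.94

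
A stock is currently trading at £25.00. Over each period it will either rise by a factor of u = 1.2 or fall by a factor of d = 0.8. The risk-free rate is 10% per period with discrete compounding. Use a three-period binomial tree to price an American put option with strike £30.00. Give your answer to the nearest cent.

Risk-neutral probability p = (1 + 0.1 − 0.8)/(1.2 − 0.8) = 0.3000/0.4000 = 0.7500
Terminal stock prices: S_uuu = 43.2, S_uud = 28.8, S_udd = 19.2, S_ddd = 12.8
Terminal payoffs (K − S): max(-13.2, 0) = 0, max(1.2, 0) = 1.2, max(10.8, 0) = 10.8, max(17.2, 0) = 17.2
Node uu (S = 36): continuation = 1/1.1·[0.7500·0.0000 + 0.2500·1.2000] = 0.2727; exercise value = 0.0000 ≤ continuation, so V_uu = 0.2727
Node ud (S = 24): continuation = 1/1.1·[0.7500·1.2000 + 0.2500·10.8000] = 3.2727; exercise value = 6.0000 > continuation, so V_ud = 6.0000 (exercise)
Node dd (S = 16): continuation = 1/1.1·[0.7500·10.8000 + 0.2500·17.2000] = 11.2727; exercise value = 14.0000 > continuation, so V_dd = 14.0000 (exercise)
Node u (S = 30): continuation = 1/1.1·[0.7500·0.2727 + 0.2500·6.0000] = 1.5496; exercise value = 0.0000 ≤ continuation, so V_u = 1.5496
Node d (S = 20): continuation = 1/1.1·[0.7500·6.0000 + 0.2500·14.0000] = 7.2727; exercise value = 10.0000 > continuation, so V_d = 10.0000 (exercise)
Node 0 (S = 25): continuation = 1/1.1·[0.7500·1.5496 + 0.2500·10.0000] = 3.3293; exercise value = 5.0000 > continuation, so V_0 = 5.0000 (exercise)

£5.00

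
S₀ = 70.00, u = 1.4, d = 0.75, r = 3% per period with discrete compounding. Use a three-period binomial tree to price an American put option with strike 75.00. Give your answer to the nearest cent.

15.96

Risk-neutral probability p = (1 + 0.03 − 0.75)/(1.4 − 0.75) = 0.2800/0.6500 = 0.4308
Terminal stock prices: S_uuu = 192.1, S_uud = 102.9, S_udd = 55.12, S_ddd = 29.53
Terminal payoffs (K − S): max(-117.1, 0) = 0, max(-27.9, 0) = 0, max(19.88, 0) = 19.88, max(45.47, 0) = 45.47
Node uu (S = 137.2): continuation = 1/1.03·[0.4308·0.0000 + 0.5692·0.0000] = 0.0000; exercise value = 0.0000 ≤ continuation, so V_uu = 0.0000
Node ud (S = 73.5): continuation = 1/1.03·[0.4308·0.0000 + 0.5692·19.8750] = 10.9839; exercise value = 1.5000 ≤ continuation, so V_ud = 10.9839
Node dd (S = 39.38): continuation = 1/1.03·[0.4308·19.8750 + 0.5692·45.4688] = 33.4405; exercise value = 35.6250 > continuation, so V_dd = 35.6250 (exercise)
Node u (S = 98): continuation = 1/1.03·[0.4308·0.0000 + 0.5692·10.9839] = 6.0703; exercise value = 0.0000 ≤ continuation, so V_u = 6.0703
Node d (S = 52.5): continuation = 1/1.03·[0.4308·10.9839 + 0.5692·35.6250] = 24.2819; exercise value = 22.5000 ≤ continuation, so V_d = 24.2819
Node 0 (S = 70): continuation = 1/1.03·[0.4308·6.0703 + 0.5692·24.2819] = 15.9582; exercise value = 5.0000 ≤ continuation, so V_0 = 15.9582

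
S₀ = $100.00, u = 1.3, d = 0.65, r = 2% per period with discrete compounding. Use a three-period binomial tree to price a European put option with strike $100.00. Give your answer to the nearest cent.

$18.92

Risk-neutral probability p = (1 + 0.02 − 0.65)/(1.3 − 0.65) = 0.3700/0.6500 = 0.5692
Terminal stock prices: S_uuu = 219.7, S_uud = 109.9, S_udd = 54.93, S_ddd = 27.46
Terminal payoffs (K − S): max(-119.7, 0) = 0, max(-9.85, 0) = 0, max(45.07, 0) = 45.07, max(72.54, 0) = 72.54
Node uu (S = 169): V_uu = 1/1.02·[0.5692·0.0000 + 0.4308·0.0000] = 0.0000
Node ud (S = 84.5): V_ud = 1/1.02·[0.5692·0.0000 + 0.4308·45.0750] = 19.0362
Node dd (S = 42.25): V_dd = 1/1.02·[0.5692·45.0750 + 0.4308·72.5375] = 55.7892
Node u (S = 130): V_u = 1/1.02·[0.5692·0.0000 + 0.4308·19.0362] = 8.0394
Node d (S = 65): V_d = 1/1.02·[0.5692·19.0362 + 0.4308·55.7892] = 34.1846
Node 0 (S = 100): V_0 = 1/1.02·[0.5692·8.0394 + 0.4308·34.1846] = 18.9235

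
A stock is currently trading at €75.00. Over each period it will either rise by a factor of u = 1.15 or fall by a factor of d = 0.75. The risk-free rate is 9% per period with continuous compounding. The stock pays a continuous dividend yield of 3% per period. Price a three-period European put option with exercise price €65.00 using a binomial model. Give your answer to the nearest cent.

€1.70

Per-period risk-free factor R = e^0.09 = 1.0942; dividend-adjusted growth = e^(0.09−0.03) = 1.0618.
Risk-neutral probability p = (1.0618 − 0.75)/(1.15 − 0.75) = 0.3118/0.4000 = 0.7796
Terminal stock prices: S_uuu = 114.1, S_uud = 74.39, S_udd = 48.52, S_ddd = 31.64
Terminal payoffs (K − S): max(-49.07, 0) = 0, max(-9.391, 0) = 0, max(16.48, 0) = 16.48, max(33.36, 0) = 33.36
Node uu (S = 99.19): V_uu = e^(−0.09)·[0.7796·0.0000 + 0.2204·0.0000] = 0.0000
Node ud (S = 64.69): V_ud = e^(−0.09)·[0.7796·0.0000 + 0.2204·16.4844] = 3.3206
Node dd (S = 42.19): V_dd = e^(−0.09)·[0.7796·16.4844 + 0.2204·33.3594] = 18.4649
Node u (S = 86.25): V_u = e^(−0.09)·[0.7796·0.0000 + 0.2204·3.3206] = 0.6689
Node d (S = 56.25): V_d = e^(−0.09)·[0.7796·3.3206 + 0.2204·18.4649] = 6.0854
Node 0 (S = 75): V_0 = e^(−0.09)·[0.7796·0.6689 + 0.2204·6.0854] = 1.7024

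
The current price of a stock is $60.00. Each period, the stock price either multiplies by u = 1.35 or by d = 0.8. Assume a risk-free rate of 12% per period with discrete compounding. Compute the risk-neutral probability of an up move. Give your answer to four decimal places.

Risk-neutral probability p = (1 + 0.12 − 0.8)/(1.35 − 0.8) = 0.3200/0.5500 = 0.5818

p = 0.5818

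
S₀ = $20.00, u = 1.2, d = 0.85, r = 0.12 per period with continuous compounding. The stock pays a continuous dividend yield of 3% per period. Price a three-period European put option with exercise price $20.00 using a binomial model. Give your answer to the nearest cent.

$0.50

Per-period risk-free factor R = e^0.12 = 1.1275; dividend-adjusted growth = e^(0.12−0.03) = 1.0942.
Risk-neutral probability p = (1.0942 − 0.85)/(1.2 − 0.85) = 0.2442/0.3500 = 0.6976
Terminal stock prices: S_uuu = 34.56, S_uud = 24.48, S_udd = 17.34, S_ddd = 12.28
Terminal payoffs (K − S): max(-14.56, 0) = 0, max(-4.48, 0) = 0, max(2.66, 0) = 2.66, max(7.718, 0) = 7.718
Node uu (S = 28.8): V_uu = e^(−0.12)·[0.6976·0.0000 + 0.3024·0.0000] = 0.0000
Node ud (S = 20.4): V_ud = e^(−0.12)·[0.6976·0.0000 + 0.3024·2.6600] = 0.7133
Node dd (S = 14.45): V_dd = e^(−0.12)·[0.6976·2.6600 + 0.3024·7.7175] = 3.7155
Node u (S = 24): V_u = e^(−0.12)·[0.6976·0.0000 + 0.3024·0.7133] = 0.1913
Node d (S = 17): V_d = e^(−0.12)·[0.6976·0.7133 + 0.3024·3.7155] = 1.4377
Node 0 (S = 20): V_0 = e^(−0.12)·[0.6976·0.1913 + 0.3024·1.4377] = 0.5039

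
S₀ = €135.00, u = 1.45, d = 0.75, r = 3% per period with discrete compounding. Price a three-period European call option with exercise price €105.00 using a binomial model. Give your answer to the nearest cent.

Risk-neutral probability p = (1 + 0.03 − 0.75)/(1.45 − 0.75) = 0.2800/0.7000 = 0.4000
Terminal stock prices: S_uuu = 411.6, S_uud = 212.9, S_udd = 110.1, S_ddd = 56.95
Terminal payoffs (S − K): max(306.6, 0) = 306.6, max(107.9, 0) = 107.9, max(5.109, 0) = 5.109, max(-48.05, 0) = 0
Node uu (S = 283.8): V_uu = 1/1.03·[0.4000·306.5644 + 0.6000·107.8781] = 181.8958
Node ud (S = 146.8): V_ud = 1/1.03·[0.4000·107.8781 + 0.6000·5.1094] = 44.8708
Node dd (S = 75.94): V_dd = 1/1.03·[0.4000·5.1094 + 0.6000·0.0000] = 1.9842
Node u (S = 195.8): V_u = 1/1.03·[0.4000·181.8958 + 0.6000·44.8708] = 96.7774
Node d (S = 101.2): V_d = 1/1.03·[0.4000·44.8708 + 0.6000·1.9842] = 18.5814
Node 0 (S = 135): V_0 = 1/1.03·[0.4000·96.7774 + 0.6000·18.5814] = 48.4076

€48.41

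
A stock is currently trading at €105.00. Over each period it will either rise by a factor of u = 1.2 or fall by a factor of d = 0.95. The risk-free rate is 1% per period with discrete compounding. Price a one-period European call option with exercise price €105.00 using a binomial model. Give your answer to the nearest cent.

Risk-neutral probability p = (1 + 0.01 − 0.95)/(1.2 − 0.95) = 0.0600/0.2500 = 0.2400
Terminal stock prices: S_u = 126, S_d = 99.75
Terminal payoffs (S − K): max(21, 0) = 21, max(-5.25, 0) = 0
Node 0 (S = 105): V_0 = 1/1.01·[0.2400·21.0000 + 0.7600·0.0000] = 4.9901

€4.99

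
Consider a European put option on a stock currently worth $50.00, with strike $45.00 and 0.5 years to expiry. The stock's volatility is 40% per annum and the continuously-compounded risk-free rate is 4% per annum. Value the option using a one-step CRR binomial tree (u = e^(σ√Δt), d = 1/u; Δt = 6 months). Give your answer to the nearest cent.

CRR parameters: u = e^(σ√Δt) = e^(0.4·√0.5) = 1.3269, d = 1/u = 0.7536
Per-period rate: rΔt = 0.04·0.5 = 0.02, so R = e^0.02 = 1.0202
Risk-neutral probability p = (e^0.02 − 0.7536)/(1.3269 − 0.7536) = 0.2666/0.5733 = 0.4650
Terminal stock prices: S_u = 66.34, S_d = 37.68
Terminal payoffs (K − S): max(-21.34, 0) = 0, max(7.318, 0) = 7.318
Node 0 (S = 50): V_0 = e^(−0.02)·[0.4650·0.0000 + 0.5350·7.3181] = 3.8377

$3.84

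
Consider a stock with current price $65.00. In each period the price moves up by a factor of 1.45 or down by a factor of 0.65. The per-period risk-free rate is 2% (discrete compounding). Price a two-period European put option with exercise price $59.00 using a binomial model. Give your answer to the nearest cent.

Risk-neutral probability p = (1 + 0.02 − 0.65)/(1.45 − 0.65) = 0.3700/0.8000 = 0.4625
Terminal stock prices: S_uu = 136.7, S_ud = 61.26, S_dd = 27.46
Terminal payoffs (K − S): max(-77.66, 0) = 0, max(-2.263, 0) = 0, max(31.54, 0) = 31.54
Node u (S = 94.25): V_u = 1/1.02·[0.4625·0.0000 + 0.5375·0.0000] = 0.0000
Node d (S = 42.25): V_d = 1/1.02·[0.4625·0.0000 + 0.5375·31.5375] = 16.6190
Node 0 (S = 65): V_0 = 1/1.02·[0.4625·0.0000 + 0.5375·16.6190] = 8.7576

$8.76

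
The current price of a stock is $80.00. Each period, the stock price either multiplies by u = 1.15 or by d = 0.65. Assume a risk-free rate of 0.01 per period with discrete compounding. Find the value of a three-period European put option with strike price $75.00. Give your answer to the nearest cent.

$9.70

Risk-neutral probability p = (1 + 0.01 − 0.65)/(1.15 − 0.65) = 0.3600/0.5000 = 0.7200
Terminal stock prices: S_uuu = 121.7, S_uud = 68.77, S_udd = 38.87, S_ddd = 21.97
Terminal payoffs (K − S): max(-46.67, 0) = 0, max(6.23, 0) = 6.23, max(36.13, 0) = 36.13, max(53.03, 0) = 53.03
Node uu (S = 105.8): V_uu = 1/1.01·[0.7200·0.0000 + 0.2800·6.2300] = 1.7271
Node ud (S = 59.8): V_ud = 1/1.01·[0.7200·6.2300 + 0.2800·36.1300] = 14.4574
Node dd (S = 33.8): V_dd = 1/1.01·[0.7200·36.1300 + 0.2800·53.0300] = 40.4574
Node u (S = 92): V_u = 1/1.01·[0.7200·1.7271 + 0.2800·14.4574] = 5.2392
Node d (S = 52): V_d = 1/1.01·[0.7200·14.4574 + 0.2800·40.4574] = 21.5222
Node 0 (S = 80): V_0 = 1/1.01·[0.7200·5.2392 + 0.2800·21.5222] = 9.7014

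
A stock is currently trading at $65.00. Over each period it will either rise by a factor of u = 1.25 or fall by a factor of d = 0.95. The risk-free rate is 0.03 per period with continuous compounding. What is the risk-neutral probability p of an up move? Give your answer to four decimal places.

Risk-neutral probability p = (e^0.03 − 0.95)/(1.25 − 0.95) = 0.0805/0.3000 = 0.2682

p = 0.2682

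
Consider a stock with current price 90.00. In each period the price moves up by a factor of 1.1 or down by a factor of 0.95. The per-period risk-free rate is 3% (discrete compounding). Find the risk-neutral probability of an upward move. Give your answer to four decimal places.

Risk-neutral probability p = (1 + 0.03 − 0.95)/(1.1 − 0.95) = 0.0800/0.1500 = 0.5333

p = 0.5333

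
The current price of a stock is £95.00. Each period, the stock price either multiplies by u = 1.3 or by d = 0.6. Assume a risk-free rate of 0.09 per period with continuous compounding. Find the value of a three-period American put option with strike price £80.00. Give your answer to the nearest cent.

£7.84

Risk-neutral probability p = (e^0.09 − 0.6)/(1.3 − 0.6) = 0.4942/0.7000 = 0.7060
Terminal stock prices: S_uuu = 208.7, S_uud = 96.33, S_udd = 44.46, S_ddd = 20.52
Terminal payoffs (K − S): max(-128.7, 0) = 0, max(-16.33, 0) = 0, max(35.54, 0) = 35.54, max(59.48, 0) = 59.48
Node uu (S = 160.6): continuation = e^(−0.09)·[0.7060·0.0000 + 0.2940·0.0000] = 0.0000; exercise value = 0.0000 ≤ continuation, so V_uu = 0.0000
Node ud (S = 74.1): continuation = e^(−0.09)·[0.7060·0.0000 + 0.2940·35.5400] = 9.5506; exercise value = 5.9000 ≤ continuation, so V_ud = 9.5506
Node dd (S = 34.2): continuation = e^(−0.09)·[0.7060·35.5400 + 0.2940·59.4800] = 38.9145; exercise value = 45.8000 > continuation, so V_dd = 45.8000 (exercise)
Node u (S = 123.5): continuation = e^(−0.09)·[0.7060·0.0000 + 0.2940·9.5506] = 2.5665; exercise value = 0.0000 ≤ continuation, so V_u = 2.5665
Node d (S = 57): continuation = e^(−0.09)·[0.7060·9.5506 + 0.2940·45.8000] = 18.4699; exercise value = 23.0000 > continuation, so V_d = 23.0000 (exercise)
Node 0 (S = 95): continuation = e^(−0.09)·[0.7060·2.5665 + 0.2940·23.0000] = 7.8367; exercise value = 0.0000 ≤ continuation, so V_0 = 7.8367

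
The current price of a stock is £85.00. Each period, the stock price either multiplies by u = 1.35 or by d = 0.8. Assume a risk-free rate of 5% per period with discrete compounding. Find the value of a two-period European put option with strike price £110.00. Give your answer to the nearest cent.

Risk-neutral probability p = (1 + 0.05 − 0.8)/(1.35 − 0.8) = 0.2500/0.5500 = 0.4545
Terminal stock prices: S_uu = 154.9, S_ud = 91.8, S_dd = 54.4
Terminal payoffs (K − S): max(-44.91, 0) = 0, max(18.2, 0) = 18.2, max(55.6, 0) = 55.6
Node u (S = 114.8): V_u = 1/1.05·[0.4545·0.0000 + 0.5455·18.2000] = 9.4545
Node d (S = 68): V_d = 1/1.05·[0.4545·18.2000 + 0.5455·55.6000] = 36.7619
Node 0 (S = 85): V_0 = 1/1.05·[0.4545·9.4545 + 0.5455·36.7619] = 23.1900

£23.19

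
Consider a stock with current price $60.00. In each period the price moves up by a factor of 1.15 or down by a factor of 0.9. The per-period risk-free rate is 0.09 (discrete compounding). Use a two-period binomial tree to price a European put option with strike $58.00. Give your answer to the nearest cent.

$0.46

Risk-neutral probability p = (1 + 0.09 − 0.9)/(1.15 − 0.9) = 0.1900/0.2500 = 0.7600
Terminal stock prices: S_uu = 79.35, S_ud = 62.1, S_dd = 48.6
Terminal payoffs (K − S): max(-21.35, 0) = 0, max(-4.1, 0) = 0, max(9.4, 0) = 9.4
Node u (S = 69): V_u = 1/1.09·[0.7600·0.0000 + 0.2400·0.0000] = 0.0000
Node d (S = 54): V_d = 1/1.09·[0.7600·0.0000 + 0.2400·9.4000] = 2.0697
Node 0 (S = 60): V_0 = 1/1.09·[0.7600·0.0000 + 0.2400·2.0697] = 0.4557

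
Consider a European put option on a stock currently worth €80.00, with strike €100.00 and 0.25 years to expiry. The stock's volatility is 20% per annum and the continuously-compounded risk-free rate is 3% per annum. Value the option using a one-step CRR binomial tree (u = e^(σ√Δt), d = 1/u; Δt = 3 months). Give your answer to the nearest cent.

€19.25

CRR parameters: u = e^(σ√Δt) = e^(0.2·√0.25) = 1.1052, d = 1/u = 0.9048
Per-period rate: rΔt = 0.03·0.25 = 0.0075, so R = e^0.0075 = 1.0075
Risk-neutral probability p = (e^0.0075 − 0.9048)/(1.1052 − 0.9048) = 0.1027/0.2003 = 0.5126
Terminal stock prices: S_u = 88.41, S_d = 72.39
Terminal payoffs (K − S): max(11.59, 0) = 11.59, max(27.61, 0) = 27.61
Node 0 (S = 80): V_0 = e^(−0.0075)·[0.5126·11.5863 + 0.4874·27.6130] = 19.2528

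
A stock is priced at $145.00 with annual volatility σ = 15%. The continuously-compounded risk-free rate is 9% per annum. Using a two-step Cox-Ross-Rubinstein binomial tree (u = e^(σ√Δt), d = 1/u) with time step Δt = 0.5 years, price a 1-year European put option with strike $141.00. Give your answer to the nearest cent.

$2.08

CRR parameters: u = e^(σ√Δt) = e^(0.15·√0.5) = 1.1119, d = 1/u = 0.8994
Per-period rate: rΔt = 0.09·0.5 = 0.045, so R = e^0.045 = 1.0460
Risk-neutral probability p = (e^0.045 − 0.8994)/(1.1119 − 0.8994) = 0.1467/0.2125 = 0.6901
Terminal stock prices: S_uu = 179.3, S_ud = 145, S_dd = 117.3
Terminal payoffs (K − S): max(-38.27, 0) = 0, max(-4, 0) = 0, max(23.72, 0) = 23.72
Node u (S = 161.2): V_u = e^(−0.045)·[0.6901·0.0000 + 0.3099·0.0000] = 0.0000
Node d (S = 130.4): V_d = e^(−0.045)·[0.6901·0.0000 + 0.3099·23.7156] = 7.0265
Node 0 (S = 145): V_0 = e^(−0.045)·[0.6901·0.0000 + 0.3099·7.0265] = 2.0818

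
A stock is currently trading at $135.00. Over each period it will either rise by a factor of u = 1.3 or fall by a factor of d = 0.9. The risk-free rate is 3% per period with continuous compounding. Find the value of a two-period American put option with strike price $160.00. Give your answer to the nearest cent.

Risk-neutral probability p = (e^0.03 − 0.9)/(1.3 − 0.9) = 0.1305/0.4000 = 0.3261
Terminal stock prices: S_uu = 228.2, S_ud = 158, S_dd = 109.4
Terminal payoffs (K − S): max(-68.15, 0) = 0, max(2.05, 0) = 2.05, max(50.65, 0) = 50.65
Node u (S = 175.5): continuation = e^(−0.03)·[0.3261·0.0000 + 0.6739·2.0500] = 1.3406; exercise value = 0.0000 ≤ continuation, so V_u = 1.3406
Node d (S = 121.5): continuation = e^(−0.03)·[0.3261·2.0500 + 0.6739·50.6500] = 33.7713; exercise value = 38.5000 > continuation, so V_d = 38.5000 (exercise)
Node 0 (S = 135): continuation = e^(−0.03)·[0.3261·1.3406 + 0.6739·38.5000] = 25.6013; exercise value = 25.0000 ≤ continuation, so V_0 = 25.6013

$25.60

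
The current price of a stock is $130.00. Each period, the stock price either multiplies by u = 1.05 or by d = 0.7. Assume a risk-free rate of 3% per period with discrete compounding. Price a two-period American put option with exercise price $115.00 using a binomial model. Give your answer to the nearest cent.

Risk-neutral probability p = (1 + 0.03 − 0.7)/(1.05 − 0.7) = 0.3300/0.3500 = 0.9429
Terminal stock prices: S_uu = 143.3, S_ud = 95.55, S_dd = 63.7
Terminal payoffs (K − S): max(-28.33, 0) = 0, max(19.45, 0) = 19.45, max(51.3, 0) = 51.3
Node u (S = 136.5): continuation = 1/1.03·[0.9429·0.0000 + 0.0571·19.4500] = 1.0791; exercise value = 0.0000 ≤ continuation, so V_u = 1.0791
Node d (S = 91): continuation = 1/1.03·[0.9429·19.4500 + 0.0571·51.3000] = 20.6505; exercise value = 24.0000 > continuation, so V_d = 24.0000 (exercise)
Node 0 (S = 130): continuation = 1/1.03·[0.9429·1.0791 + 0.0571·24.0000] = 2.3192; exercise value = 0.0000 ≤ continuation, so V_0 = 2.3192

$2.32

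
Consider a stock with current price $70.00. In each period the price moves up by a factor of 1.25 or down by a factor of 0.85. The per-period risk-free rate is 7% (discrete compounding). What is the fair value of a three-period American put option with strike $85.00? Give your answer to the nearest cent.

$15.00

Risk-neutral probability p = (1 + 0.07 − 0.85)/(1.25 − 0.85) = 0.2200/0.4000 = 0.5500
Terminal stock prices: S_uuu = 136.7, S_uud = 92.97, S_udd = 63.22, S_ddd = 42.99
Terminal payoffs (K − S): max(-51.72, 0) = 0, max(-7.969, 0) = 0, max(21.78, 0) = 21.78, max(42.01, 0) = 42.01
Node uu (S = 109.4): continuation = 1/1.07·[0.5500·0.0000 + 0.4500·0.0000] = 0.0000; exercise value = 0.0000 ≤ continuation, so V_uu = 0.0000
Node ud (S = 74.38): continuation = 1/1.07·[0.5500·0.0000 + 0.4500·21.7813] = 9.1603; exercise value = 10.6250 > continuation, so V_ud = 10.6250 (exercise)
Node dd (S = 50.57): continuation = 1/1.07·[0.5500·21.7813 + 0.4500·42.0113] = 28.8643; exercise value = 34.4250 > continuation, so V_dd = 34.4250 (exercise)
Node u (S = 87.5): continuation = 1/1.07·[0.5500·0.0000 + 0.4500·10.6250] = 4.4685; exercise value = 0.0000 ≤ continuation, so V_u = 4.4685
Node d (S = 59.5): continuation = 1/1.07·[0.5500·10.6250 + 0.4500·34.4250] = 19.9393; exercise value = 25.5000 > continuation, so V_d = 25.5000 (exercise)
Node 0 (S = 70): continuation = 1/1.07·[0.5500·4.4685 + 0.4500·25.5000] = 13.0212; exercise value = 15.0000 > continuation, so V_0 = 15.0000 (exercise)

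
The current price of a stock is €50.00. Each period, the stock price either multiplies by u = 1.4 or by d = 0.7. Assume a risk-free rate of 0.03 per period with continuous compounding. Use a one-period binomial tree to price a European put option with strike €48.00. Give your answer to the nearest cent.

Risk-neutral probability p = (e^0.03 − 0.7)/(1.4 − 0.7) = 0.3305/0.7000 = 0.4721
Terminal stock prices: S_u = 70, S_d = 35
Terminal payoffs (K − S): max(-22, 0) = 0, max(13, 0) = 13
Node 0 (S = 50): V_0 = e^(−0.03)·[0.4721·0.0000 + 0.5279·13.0000] = 6.6602

€6.66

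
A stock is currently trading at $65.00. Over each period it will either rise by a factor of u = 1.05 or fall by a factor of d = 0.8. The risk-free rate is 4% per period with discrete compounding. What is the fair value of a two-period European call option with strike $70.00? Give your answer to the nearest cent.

Risk-neutral probability p = (1 + 0.04 − 0.8)/(1.05 − 0.8) = 0.2400/0.2500 = 0.9600
Terminal stock prices: S_uu = 71.66, S_ud = 54.6, S_dd = 41.6
Terminal payoffs (S − K): max(1.663, 0) = 1.663, max(-15.4, 0) = 0, max(-28.4, 0) = 0
Node u (S = 68.25): V_u = 1/1.04·[0.9600·1.6625 + 0.0400·0.0000] = 1.5346
Node d (S = 52): V_d = 1/1.04·[0.9600·0.0000 + 0.0400·0.0000] = 0.0000
Node 0 (S = 65): V_0 = 1/1.04·[0.9600·1.5346 + 0.0400·0.0000] = 1.4166

$1.42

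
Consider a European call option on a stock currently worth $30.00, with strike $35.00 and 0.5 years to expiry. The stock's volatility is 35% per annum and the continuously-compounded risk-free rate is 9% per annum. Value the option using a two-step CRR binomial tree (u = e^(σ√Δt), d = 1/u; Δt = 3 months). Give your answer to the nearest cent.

CRR parameters: u = e^(σ√Δt) = e^(0.35·√0.25) = 1.1912, d = 1/u = 0.8395
Per-period rate: rΔt = 0.09·0.25 = 0.0225, so R = e^0.0225 = 1.0228
Risk-neutral probability p = (e^0.0225 − 0.8395)/(1.1912 − 0.8395) = 0.1833/0.3518 = 0.5210
Terminal stock prices: S_uu = 42.57, S_ud = 30, S_dd = 21.14
Terminal payoffs (S − K): max(7.572, 0) = 7.572, max(-5, 0) = 0, max(-13.86, 0) = 0
Node u (S = 35.74): V_u = e^(−0.0225)·[0.5210·7.5720 + 0.4790·0.0000] = 3.8576
Node d (S = 25.18): V_d = e^(−0.0225)·[0.5210·0.0000 + 0.4790·0.0000] = 0.0000
Node 0 (S = 30): V_0 = e^(−0.0225)·[0.5210·3.8576 + 0.4790·0.0000] = 1.9653

$1.97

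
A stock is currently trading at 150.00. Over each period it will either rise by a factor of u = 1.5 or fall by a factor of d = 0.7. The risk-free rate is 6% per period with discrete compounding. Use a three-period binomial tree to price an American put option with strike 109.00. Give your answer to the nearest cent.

Risk-neutral probability p = (1 + 0.06 − 0.7)/(1.5 − 0.7) = 0.3600/0.8000 = 0.4500
Terminal stock prices: S_uuu = 506.2, S_uud = 236.2, S_udd = 110.2, S_ddd = 51.45
Terminal payoffs (K − S): max(-397.2, 0) = 0, max(-127.2, 0) = 0, max(-1.25, 0) = 0, max(57.55, 0) = 57.55
Node uu (S = 337.5): continuation = 1/1.06·[0.4500·0.0000 + 0.5500·0.0000] = 0.0000; exercise value = 0.0000 ≤ continuation, so V_uu = 0.0000
Node ud (S = 157.5): continuation = 1/1.06·[0.4500·0.0000 + 0.5500·0.0000] = 0.0000; exercise value = 0.0000 ≤ continuation, so V_ud = 0.0000
Node dd (S = 73.5): continuation = 1/1.06·[0.4500·0.0000 + 0.5500·57.5500] = 29.8608; exercise value = 35.5000 > continuation, so V_dd = 35.5000 (exercise)
Node u (S = 225): continuation = 1/1.06·[0.4500·0.0000 + 0.5500·0.0000] = 0.0000; exercise value = 0.0000 ≤ continuation, so V_u = 0.0000
Node d (S = 105): continuation = 1/1.06·[0.4500·0.0000 + 0.5500·35.5000] = 18.4198; exercise value = 4.0000 ≤ continuation, so V_d = 18.4198
Node 0 (S = 150): continuation = 1/1.06·[0.4500·0.0000 + 0.5500·18.4198] = 9.5574; exercise value = 0.0000 ≤ continuation, so V_0 = 9.5574

9.56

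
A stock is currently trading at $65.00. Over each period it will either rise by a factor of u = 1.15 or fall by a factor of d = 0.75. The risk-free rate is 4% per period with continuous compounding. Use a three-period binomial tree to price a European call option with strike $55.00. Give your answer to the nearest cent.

$18.58

Risk-neutral probability p = (e^0.04 − 0.75)/(1.15 − 0.75) = 0.2908/0.4000 = 0.7270
Terminal stock prices: S_uuu = 98.86, S_uud = 64.47, S_udd = 42.05, S_ddd = 27.42
Terminal payoffs (S − K): max(43.86, 0) = 43.86, max(9.472, 0) = 9.472, max(-12.95, 0) = 0, max(-27.58, 0) = 0
Node uu (S = 85.96): V_uu = e^(−0.04)·[0.7270·43.8569 + 0.2730·9.4719] = 33.1191
Node ud (S = 56.06): V_ud = e^(−0.04)·[0.7270·9.4719 + 0.2730·0.0000] = 6.6163
Node dd (S = 36.56): V_dd = e^(−0.04)·[0.7270·0.0000 + 0.2730·0.0000] = 0.0000
Node u (S = 74.75): V_u = e^(−0.04)·[0.7270·33.1191 + 0.2730·6.6163] = 24.8696
Node d (S = 48.75): V_d = e^(−0.04)·[0.7270·6.6163 + 0.2730·0.0000] = 4.6216
Node 0 (S = 65): V_0 = e^(−0.04)·[0.7270·24.8696 + 0.2730·4.6216] = 18.5840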